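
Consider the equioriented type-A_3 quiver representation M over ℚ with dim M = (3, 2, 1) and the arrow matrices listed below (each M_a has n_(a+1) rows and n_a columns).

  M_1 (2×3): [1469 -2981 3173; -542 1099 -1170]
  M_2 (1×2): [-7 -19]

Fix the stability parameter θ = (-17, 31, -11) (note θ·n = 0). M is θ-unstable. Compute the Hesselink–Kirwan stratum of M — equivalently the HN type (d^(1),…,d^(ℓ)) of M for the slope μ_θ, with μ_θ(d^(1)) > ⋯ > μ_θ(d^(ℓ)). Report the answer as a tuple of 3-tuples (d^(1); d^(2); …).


Via rank(M_{q-1}∘⋯∘M_p): M ≅ I[1,1], I[1,2], I[1,3].
μ_θ-semistable layers: μ^(1)=31; μ^(2)=10; μ^(3)=-17

((0, 1, 0); (0, 1, 1); (3, 0, 0))


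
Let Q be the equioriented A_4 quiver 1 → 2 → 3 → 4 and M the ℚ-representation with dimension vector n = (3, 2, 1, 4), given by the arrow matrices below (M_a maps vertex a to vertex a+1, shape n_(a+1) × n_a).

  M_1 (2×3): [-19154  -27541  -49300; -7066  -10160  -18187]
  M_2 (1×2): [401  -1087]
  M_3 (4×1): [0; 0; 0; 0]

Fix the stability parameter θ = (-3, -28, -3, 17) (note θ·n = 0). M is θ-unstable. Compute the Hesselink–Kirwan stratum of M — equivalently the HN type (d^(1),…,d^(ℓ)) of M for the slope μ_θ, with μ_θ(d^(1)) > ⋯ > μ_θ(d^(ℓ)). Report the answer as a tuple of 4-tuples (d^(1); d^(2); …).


Via rank(M_{q-1}∘⋯∘M_p): M ≅ I[1,1], I[1,2], I[1,3], I[4,4]^4.
μ_θ-semistable layers: μ^(1)=17; μ^(2)=-3; μ^(3)=-31/2

((0, 0, 0, 4); (1, 0, 1, 0); (2, 2, 0, 0))


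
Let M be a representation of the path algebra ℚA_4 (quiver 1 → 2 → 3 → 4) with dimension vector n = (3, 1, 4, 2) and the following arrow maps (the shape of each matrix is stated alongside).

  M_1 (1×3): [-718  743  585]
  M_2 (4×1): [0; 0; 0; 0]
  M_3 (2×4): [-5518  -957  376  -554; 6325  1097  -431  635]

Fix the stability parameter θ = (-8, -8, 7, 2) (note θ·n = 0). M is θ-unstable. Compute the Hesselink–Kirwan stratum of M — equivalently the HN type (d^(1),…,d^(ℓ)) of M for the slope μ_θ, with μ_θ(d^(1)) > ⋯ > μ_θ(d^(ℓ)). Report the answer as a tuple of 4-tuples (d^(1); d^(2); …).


Via rank(M_{q-1}∘⋯∘M_p): M ≅ I[1,1]^2, I[1,2], I[3,3]^2, I[3,4]^2.
μ_θ-semistable layers: μ^(1)=7; μ^(2)=9/2; μ^(3)=-8

((0, 0, 2, 0); (0, 0, 2, 2); (3, 1, 0, 0))


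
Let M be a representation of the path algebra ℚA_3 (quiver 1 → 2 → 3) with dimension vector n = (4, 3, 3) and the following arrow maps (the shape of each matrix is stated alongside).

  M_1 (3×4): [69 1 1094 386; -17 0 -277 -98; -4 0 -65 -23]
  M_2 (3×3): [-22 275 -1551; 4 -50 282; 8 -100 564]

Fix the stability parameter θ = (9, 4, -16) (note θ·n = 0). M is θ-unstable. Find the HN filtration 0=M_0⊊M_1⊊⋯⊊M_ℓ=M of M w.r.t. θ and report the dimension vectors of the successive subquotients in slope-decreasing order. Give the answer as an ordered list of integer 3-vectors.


Barcode: M ≅ I[1,1], I[1,2]^2, I[1,3], I[3,3]^2. HN layers by μ_θ (4 steps, strictly decreasing):
  μ^(1)=9; μ^(2)=13/2; μ^(3)=-1; μ^(4)=-16

((1, 0, 0); (2, 2, 0); (1, 1, 1); (0, 0, 2))


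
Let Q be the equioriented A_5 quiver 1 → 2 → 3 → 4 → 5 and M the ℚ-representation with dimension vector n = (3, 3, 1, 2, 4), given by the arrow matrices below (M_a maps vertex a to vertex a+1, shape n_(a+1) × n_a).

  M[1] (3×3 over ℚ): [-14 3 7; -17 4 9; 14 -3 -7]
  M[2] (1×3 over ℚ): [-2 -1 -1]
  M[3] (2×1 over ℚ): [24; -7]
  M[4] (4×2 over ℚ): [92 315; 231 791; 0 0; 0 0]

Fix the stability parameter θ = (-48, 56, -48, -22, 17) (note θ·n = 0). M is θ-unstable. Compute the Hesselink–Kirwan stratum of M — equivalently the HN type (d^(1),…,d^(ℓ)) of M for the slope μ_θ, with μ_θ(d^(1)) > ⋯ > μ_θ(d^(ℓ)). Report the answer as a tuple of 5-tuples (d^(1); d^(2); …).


Barcode: M ≅ I[1,1], I[1,2], I[1,5], I[2,2], I[4,5], I[5,5]^2. HN layers by μ_θ (5 steps, strictly decreasing):
  μ^(1)=56; μ^(2)=17; μ^(3)=-14/3; μ^(4)=-22; μ^(5)=-48

((0, 2, 0, 0, 0); (0, 0, 0, 0, 4); (0, 1, 1, 1, 0); (0, 0, 0, 1, 0); (3, 0, 0, 0, 0))


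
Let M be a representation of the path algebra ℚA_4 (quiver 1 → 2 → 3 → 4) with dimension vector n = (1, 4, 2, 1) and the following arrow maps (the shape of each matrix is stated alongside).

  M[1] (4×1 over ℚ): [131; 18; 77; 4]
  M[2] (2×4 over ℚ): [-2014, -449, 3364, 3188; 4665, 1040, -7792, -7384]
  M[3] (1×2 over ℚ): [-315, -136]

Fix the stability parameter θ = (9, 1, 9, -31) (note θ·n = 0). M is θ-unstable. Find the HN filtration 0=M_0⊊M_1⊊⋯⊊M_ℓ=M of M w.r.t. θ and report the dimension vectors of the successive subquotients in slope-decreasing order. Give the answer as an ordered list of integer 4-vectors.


Interval decomposition of M: I[1,3], I[2,2]^2, I[2,4].
HN type (ℓ=4): μ^(1)=9; μ^(2)=5; μ^(3)=1; μ^(4)=-7

((0, 0, 1, 0); (1, 1, 0, 0); (0, 2, 0, 0); (0, 1, 1, 1))


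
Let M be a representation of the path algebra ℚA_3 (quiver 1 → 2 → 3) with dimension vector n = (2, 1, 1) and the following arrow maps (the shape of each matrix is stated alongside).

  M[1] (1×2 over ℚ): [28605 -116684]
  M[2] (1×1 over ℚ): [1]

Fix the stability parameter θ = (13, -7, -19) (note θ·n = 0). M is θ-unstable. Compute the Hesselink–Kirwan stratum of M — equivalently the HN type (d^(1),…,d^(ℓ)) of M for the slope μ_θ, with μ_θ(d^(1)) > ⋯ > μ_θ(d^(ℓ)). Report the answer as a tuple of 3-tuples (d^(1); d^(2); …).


Via rank(M_{q-1}∘⋯∘M_p): M ≅ I[1,1], I[1,3].
μ_θ-semistable layers: μ^(1)=13; μ^(2)=-13/3

((1, 0, 0); (1, 1, 1))


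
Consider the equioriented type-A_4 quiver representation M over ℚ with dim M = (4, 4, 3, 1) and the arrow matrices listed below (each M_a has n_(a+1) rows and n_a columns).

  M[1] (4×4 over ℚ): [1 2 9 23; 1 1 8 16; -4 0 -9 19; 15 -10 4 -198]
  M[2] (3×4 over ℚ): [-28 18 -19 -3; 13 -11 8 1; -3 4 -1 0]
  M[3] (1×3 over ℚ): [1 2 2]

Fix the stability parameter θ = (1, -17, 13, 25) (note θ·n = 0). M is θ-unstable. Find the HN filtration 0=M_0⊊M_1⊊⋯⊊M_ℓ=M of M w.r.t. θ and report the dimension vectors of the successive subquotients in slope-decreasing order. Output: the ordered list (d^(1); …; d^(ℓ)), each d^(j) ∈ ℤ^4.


Via rank(M_{q-1}∘⋯∘M_p): M ≅ I[1,2], I[1,3]^2, I[1,4].
μ_θ-semistable layers: μ^(1)=25; μ^(2)=13; μ^(3)=-8

((0, 0, 0, 1); (0, 0, 3, 0); (4, 4, 0, 0))


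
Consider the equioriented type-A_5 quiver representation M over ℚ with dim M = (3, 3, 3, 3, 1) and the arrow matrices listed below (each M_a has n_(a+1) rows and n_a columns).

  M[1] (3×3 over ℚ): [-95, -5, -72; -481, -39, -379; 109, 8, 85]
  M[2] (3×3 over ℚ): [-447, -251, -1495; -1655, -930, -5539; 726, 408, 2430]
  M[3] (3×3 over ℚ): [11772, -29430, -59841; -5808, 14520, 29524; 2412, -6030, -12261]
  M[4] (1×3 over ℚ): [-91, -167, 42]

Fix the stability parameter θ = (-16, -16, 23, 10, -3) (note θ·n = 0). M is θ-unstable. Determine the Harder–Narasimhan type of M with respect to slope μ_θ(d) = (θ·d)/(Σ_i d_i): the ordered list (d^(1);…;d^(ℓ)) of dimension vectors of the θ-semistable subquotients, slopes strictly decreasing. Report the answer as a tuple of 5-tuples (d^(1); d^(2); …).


Via rank(M_{q-1}∘⋯∘M_p): M ≅ I[1,2], I[1,3]^2, I[3,5], I[4,4]^2.
μ_θ-semistable layers: μ^(1)=23; μ^(2)=10; μ^(3)=-16

((0, 0, 2, 0, 0); (0, 0, 1, 3, 1); (3, 3, 0, 0, 0))


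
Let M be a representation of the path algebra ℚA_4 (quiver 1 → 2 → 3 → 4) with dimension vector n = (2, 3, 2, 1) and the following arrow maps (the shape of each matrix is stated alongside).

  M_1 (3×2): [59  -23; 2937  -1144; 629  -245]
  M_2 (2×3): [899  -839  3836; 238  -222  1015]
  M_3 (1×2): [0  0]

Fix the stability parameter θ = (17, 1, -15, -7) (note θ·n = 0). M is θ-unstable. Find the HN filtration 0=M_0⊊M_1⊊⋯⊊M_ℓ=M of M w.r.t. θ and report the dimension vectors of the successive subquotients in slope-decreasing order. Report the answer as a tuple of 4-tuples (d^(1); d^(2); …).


Via rank(M_{q-1}∘⋯∘M_p): M ≅ I[1,3]^2, I[2,2], I[4,4].
μ_θ-semistable layers: μ^(1)=1; μ^(2)=-7

((2, 3, 2, 0); (0, 0, 0, 1))


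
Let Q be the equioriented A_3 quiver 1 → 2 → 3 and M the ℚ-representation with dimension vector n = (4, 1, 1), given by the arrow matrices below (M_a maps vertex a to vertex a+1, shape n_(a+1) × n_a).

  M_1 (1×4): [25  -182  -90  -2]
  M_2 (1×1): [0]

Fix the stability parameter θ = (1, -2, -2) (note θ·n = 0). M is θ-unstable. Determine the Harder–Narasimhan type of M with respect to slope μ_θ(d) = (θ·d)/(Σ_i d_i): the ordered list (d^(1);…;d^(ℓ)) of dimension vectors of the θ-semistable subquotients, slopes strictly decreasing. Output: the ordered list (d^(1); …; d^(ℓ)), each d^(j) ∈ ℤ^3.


Interval decomposition of M: I[1,1]^3, I[1,2], I[3,3].
HN type (ℓ=3): μ^(1)=1; μ^(2)=-1/2; μ^(3)=-2

((3, 0, 0); (1, 1, 0); (0, 0, 1))


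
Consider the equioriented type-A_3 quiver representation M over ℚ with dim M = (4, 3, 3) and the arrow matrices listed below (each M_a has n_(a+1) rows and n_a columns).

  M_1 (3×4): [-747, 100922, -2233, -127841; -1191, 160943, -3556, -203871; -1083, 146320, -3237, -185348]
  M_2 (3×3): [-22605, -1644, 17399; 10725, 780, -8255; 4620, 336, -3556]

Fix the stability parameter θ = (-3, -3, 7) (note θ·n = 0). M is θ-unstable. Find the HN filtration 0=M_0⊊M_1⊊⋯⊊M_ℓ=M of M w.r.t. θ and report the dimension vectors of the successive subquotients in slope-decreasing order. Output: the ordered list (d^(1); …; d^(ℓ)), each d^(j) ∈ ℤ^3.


Interval decomposition of M: I[1,1], I[1,2]^2, I[1,3], I[3,3]^2.
HN type (ℓ=2): μ^(1)=7; μ^(2)=-3

((0, 0, 3); (4, 3, 0))


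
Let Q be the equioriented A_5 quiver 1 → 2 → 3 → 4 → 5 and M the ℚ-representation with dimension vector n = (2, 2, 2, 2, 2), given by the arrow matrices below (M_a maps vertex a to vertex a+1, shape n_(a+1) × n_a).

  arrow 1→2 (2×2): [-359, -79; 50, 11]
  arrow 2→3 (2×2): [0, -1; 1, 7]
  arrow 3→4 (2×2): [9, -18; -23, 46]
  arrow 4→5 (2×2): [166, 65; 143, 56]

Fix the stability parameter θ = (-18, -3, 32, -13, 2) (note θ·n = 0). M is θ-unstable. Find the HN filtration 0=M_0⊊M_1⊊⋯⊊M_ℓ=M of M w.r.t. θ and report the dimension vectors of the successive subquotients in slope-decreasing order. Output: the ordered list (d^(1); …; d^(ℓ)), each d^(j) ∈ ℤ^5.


Via rank(M_{q-1}∘⋯∘M_p): M ≅ I[1,3], I[1,5], I[4,5].
μ_θ-semistable layers: μ^(1)=32; μ^(2)=7; μ^(3)=2; μ^(4)=-3; μ^(5)=-13; μ^(6)=-18

((0, 0, 1, 0, 0); (0, 0, 1, 1, 1); (0, 0, 0, 0, 1); (0, 2, 0, 0, 0); (0, 0, 0, 1, 0); (2, 0, 0, 0, 0))


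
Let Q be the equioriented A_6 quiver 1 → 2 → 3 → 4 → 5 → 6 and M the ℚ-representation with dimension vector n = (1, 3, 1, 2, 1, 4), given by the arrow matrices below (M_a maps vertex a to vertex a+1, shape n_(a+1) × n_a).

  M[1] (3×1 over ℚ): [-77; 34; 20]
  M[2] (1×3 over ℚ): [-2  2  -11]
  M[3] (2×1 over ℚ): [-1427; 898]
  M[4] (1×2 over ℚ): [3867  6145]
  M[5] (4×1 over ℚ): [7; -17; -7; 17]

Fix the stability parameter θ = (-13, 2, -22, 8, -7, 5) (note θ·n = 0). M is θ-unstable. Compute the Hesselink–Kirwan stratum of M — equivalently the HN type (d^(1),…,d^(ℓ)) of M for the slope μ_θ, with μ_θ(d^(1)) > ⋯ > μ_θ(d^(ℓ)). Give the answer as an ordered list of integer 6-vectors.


Barcode: M ≅ I[1,6], I[2,2]^2, I[4,4], I[6,6]^3. HN layers by μ_θ (6 steps, strictly decreasing):
  μ^(1)=8; μ^(2)=5; μ^(3)=2; μ^(4)=1/2; μ^(5)=-10; μ^(6)=-13

((0, 0, 0, 1, 0, 0); (0, 0, 0, 0, 0, 4); (0, 2, 0, 0, 0, 0); (0, 0, 0, 1, 1, 0); (0, 1, 1, 0, 0, 0); (1, 0, 0, 0, 0, 0))


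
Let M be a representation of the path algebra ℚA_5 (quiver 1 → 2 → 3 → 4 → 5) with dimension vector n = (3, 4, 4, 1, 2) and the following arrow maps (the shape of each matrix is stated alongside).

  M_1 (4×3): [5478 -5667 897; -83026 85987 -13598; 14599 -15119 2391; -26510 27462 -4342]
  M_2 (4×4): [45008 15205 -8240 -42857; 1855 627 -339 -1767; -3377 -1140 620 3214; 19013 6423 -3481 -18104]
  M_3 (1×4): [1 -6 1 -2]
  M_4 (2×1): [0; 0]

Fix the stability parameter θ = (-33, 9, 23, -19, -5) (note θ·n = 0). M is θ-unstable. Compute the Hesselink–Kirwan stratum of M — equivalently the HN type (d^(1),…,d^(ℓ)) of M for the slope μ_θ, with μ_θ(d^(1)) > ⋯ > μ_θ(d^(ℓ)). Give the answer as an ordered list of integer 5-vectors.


Interval decomposition of M: I[1,3]^2, I[1,4], I[2,3], I[5,5]^2.
HN type (ℓ=5): μ^(1)=23; μ^(2)=9; μ^(3)=13/3; μ^(4)=-5; μ^(5)=-33

((0, 0, 3, 0, 0); (0, 3, 0, 0, 0); (0, 1, 1, 1, 0); (0, 0, 0, 0, 2); (3, 0, 0, 0, 0))


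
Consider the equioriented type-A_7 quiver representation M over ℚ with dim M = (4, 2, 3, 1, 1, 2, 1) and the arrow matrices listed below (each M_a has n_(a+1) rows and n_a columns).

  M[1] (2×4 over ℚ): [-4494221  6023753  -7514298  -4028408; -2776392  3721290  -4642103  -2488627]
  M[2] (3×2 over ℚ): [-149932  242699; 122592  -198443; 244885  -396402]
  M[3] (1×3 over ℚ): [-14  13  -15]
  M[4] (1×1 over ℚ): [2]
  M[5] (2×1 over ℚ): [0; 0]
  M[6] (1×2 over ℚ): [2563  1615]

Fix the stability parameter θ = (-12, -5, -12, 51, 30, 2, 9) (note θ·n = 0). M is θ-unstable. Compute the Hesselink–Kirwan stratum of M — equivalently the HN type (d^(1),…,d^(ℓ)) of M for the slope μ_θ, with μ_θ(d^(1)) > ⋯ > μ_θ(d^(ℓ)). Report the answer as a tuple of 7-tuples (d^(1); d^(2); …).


Via rank(M_{q-1}∘⋯∘M_p): M ≅ I[1,1]^2, I[1,3], I[1,5], I[3,3], I[6,6], I[6,7].
μ_θ-semistable layers: μ^(1)=81/2; μ^(2)=9; μ^(3)=2; μ^(4)=-17/2; μ^(5)=-12

((0, 0, 0, 1, 1, 0, 0); (0, 0, 0, 0, 0, 0, 1); (0, 0, 0, 0, 0, 2, 0); (0, 2, 2, 0, 0, 0, 0); (4, 0, 1, 0, 0, 0, 0))


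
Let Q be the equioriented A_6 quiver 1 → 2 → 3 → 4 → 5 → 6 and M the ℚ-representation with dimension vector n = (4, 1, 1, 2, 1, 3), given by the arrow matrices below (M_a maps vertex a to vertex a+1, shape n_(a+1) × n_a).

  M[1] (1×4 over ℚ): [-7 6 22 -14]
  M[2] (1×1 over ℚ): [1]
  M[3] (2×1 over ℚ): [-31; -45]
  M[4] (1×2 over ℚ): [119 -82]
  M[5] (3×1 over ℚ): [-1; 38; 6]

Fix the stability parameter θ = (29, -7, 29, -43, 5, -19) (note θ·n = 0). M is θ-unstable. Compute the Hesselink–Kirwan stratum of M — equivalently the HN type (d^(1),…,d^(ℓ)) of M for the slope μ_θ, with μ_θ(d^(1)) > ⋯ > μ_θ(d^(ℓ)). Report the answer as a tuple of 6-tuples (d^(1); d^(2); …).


Barcode: M ≅ I[1,1]^3, I[1,6], I[4,4], I[6,6]^2. HN layers by μ_θ (4 steps, strictly decreasing):
  μ^(1)=29; μ^(2)=-1; μ^(3)=-19; μ^(4)=-43

((3, 0, 0, 0, 0, 0); (1, 1, 1, 1, 1, 1); (0, 0, 0, 0, 0, 2); (0, 0, 0, 1, 0, 0))


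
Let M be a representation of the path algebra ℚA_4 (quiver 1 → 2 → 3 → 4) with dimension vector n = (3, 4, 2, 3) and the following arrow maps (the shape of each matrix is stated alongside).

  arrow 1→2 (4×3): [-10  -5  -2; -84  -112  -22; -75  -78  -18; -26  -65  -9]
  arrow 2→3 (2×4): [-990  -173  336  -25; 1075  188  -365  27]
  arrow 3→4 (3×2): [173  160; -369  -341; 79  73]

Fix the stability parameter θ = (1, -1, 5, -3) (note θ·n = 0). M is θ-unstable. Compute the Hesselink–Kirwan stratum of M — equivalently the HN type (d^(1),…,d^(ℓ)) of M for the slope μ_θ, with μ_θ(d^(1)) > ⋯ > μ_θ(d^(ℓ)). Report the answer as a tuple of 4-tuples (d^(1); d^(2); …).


Interval decomposition of M: I[1,2], I[1,4]^2, I[2,2], I[4,4].
HN type (ℓ=4): μ^(1)=1; μ^(2)=0; μ^(3)=-1; μ^(4)=-3

((0, 0, 2, 2); (3, 3, 0, 0); (0, 1, 0, 0); (0, 0, 0, 1))


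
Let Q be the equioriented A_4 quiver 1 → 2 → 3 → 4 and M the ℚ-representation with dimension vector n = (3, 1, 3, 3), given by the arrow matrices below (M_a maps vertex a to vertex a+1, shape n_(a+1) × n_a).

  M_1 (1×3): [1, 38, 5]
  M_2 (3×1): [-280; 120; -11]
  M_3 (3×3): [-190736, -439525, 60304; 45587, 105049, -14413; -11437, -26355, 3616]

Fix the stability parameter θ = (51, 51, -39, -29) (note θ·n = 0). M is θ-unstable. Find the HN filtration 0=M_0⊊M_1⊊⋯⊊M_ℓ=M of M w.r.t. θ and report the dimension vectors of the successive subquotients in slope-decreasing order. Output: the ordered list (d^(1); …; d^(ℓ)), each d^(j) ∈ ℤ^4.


Via rank(M_{q-1}∘⋯∘M_p): M ≅ I[1,1]^2, I[1,4], I[3,4]^2.
μ_θ-semistable layers: μ^(1)=51; μ^(2)=17/2; μ^(3)=-29; μ^(4)=-39

((2, 0, 0, 0); (1, 1, 1, 1); (0, 0, 0, 2); (0, 0, 2, 0))


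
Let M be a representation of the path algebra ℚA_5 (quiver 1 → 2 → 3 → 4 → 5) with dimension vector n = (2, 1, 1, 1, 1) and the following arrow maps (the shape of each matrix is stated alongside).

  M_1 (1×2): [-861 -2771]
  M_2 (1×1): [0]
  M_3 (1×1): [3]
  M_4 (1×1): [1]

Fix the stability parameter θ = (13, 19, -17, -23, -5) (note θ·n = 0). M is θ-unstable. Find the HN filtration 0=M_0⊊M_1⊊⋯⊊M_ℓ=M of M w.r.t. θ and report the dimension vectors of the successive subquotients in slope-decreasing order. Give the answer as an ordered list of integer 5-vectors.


Barcode: M ≅ I[1,1], I[1,2], I[3,5]. HN layers by μ_θ (4 steps, strictly decreasing):
  μ^(1)=19; μ^(2)=13; μ^(3)=-5; μ^(4)=-20

((0, 1, 0, 0, 0); (2, 0, 0, 0, 0); (0, 0, 0, 0, 1); (0, 0, 1, 1, 0))


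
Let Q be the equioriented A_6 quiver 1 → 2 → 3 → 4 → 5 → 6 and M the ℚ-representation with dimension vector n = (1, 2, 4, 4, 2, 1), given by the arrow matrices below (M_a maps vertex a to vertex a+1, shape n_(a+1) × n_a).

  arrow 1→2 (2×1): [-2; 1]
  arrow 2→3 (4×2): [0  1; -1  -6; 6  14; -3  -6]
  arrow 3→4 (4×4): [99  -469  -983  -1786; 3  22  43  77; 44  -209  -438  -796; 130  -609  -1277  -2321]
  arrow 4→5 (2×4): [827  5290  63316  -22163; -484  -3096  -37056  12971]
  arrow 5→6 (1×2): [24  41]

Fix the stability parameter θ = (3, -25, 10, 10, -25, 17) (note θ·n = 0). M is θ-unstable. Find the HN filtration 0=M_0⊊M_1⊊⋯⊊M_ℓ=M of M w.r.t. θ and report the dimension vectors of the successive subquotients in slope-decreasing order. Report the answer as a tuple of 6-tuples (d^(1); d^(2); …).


Barcode: M ≅ I[1,5], I[2,6], I[3,4]^2. HN layers by μ_θ (5 steps, strictly decreasing):
  μ^(1)=17; μ^(2)=10; μ^(3)=-5/3; μ^(4)=-11; μ^(5)=-25

((0, 0, 0, 0, 0, 1); (0, 0, 2, 2, 0, 0); (0, 0, 2, 2, 2, 0); (1, 1, 0, 0, 0, 0); (0, 1, 0, 0, 0, 0))


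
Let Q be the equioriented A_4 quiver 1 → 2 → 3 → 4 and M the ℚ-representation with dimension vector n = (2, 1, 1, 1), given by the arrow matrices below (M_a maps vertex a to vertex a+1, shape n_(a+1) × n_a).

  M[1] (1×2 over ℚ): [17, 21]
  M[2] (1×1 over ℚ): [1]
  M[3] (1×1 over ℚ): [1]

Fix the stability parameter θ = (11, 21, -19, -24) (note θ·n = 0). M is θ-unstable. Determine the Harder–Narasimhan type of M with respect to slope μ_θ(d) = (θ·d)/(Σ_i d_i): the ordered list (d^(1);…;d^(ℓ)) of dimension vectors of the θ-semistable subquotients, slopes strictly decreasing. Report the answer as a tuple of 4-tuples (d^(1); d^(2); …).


Barcode: M ≅ I[1,1], I[1,4]. HN layers by μ_θ (2 steps, strictly decreasing):
  μ^(1)=11; μ^(2)=-11/4

((1, 0, 0, 0); (1, 1, 1, 1))


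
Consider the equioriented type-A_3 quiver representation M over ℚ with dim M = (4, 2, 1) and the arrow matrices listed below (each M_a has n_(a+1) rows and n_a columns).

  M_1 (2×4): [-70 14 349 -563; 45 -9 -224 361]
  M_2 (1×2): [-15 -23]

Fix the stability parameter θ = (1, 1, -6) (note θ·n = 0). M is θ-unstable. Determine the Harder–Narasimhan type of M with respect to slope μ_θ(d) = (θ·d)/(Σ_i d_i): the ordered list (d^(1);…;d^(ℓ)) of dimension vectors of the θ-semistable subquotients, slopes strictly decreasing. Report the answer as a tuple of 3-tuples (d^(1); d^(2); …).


Via rank(M_{q-1}∘⋯∘M_p): M ≅ I[1,1]^2, I[1,2], I[1,3].
μ_θ-semistable layers: μ^(1)=1; μ^(2)=-4/3

((3, 1, 0); (1, 1, 1))


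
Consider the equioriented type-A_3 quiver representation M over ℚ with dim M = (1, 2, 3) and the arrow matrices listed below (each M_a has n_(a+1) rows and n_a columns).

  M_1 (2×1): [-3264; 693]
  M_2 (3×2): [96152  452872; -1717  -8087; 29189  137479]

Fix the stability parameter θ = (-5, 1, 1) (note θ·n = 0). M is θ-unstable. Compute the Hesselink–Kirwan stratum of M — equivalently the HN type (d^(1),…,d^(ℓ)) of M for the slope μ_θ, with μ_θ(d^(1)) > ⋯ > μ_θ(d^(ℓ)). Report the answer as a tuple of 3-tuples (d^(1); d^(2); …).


Interval decomposition of M: I[1,3], I[2,2], I[3,3]^2.
HN type (ℓ=2): μ^(1)=1; μ^(2)=-5

((0, 2, 3); (1, 0, 0))


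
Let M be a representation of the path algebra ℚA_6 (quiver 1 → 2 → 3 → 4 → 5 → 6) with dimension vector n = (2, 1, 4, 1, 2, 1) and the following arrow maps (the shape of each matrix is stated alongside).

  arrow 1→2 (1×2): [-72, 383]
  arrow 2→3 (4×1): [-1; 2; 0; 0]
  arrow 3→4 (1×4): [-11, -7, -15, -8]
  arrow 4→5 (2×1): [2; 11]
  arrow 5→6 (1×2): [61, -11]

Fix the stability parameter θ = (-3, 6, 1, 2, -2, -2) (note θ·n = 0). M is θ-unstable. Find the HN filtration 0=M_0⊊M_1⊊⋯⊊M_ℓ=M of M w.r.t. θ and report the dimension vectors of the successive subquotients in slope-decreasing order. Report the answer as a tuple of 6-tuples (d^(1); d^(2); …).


Via rank(M_{q-1}∘⋯∘M_p): M ≅ I[1,1], I[1,6], I[3,3]^3, I[5,5].
μ_θ-semistable layers: μ^(1)=1; μ^(2)=-2; μ^(3)=-3

((0, 1, 4, 1, 1, 1); (0, 0, 0, 0, 1, 0); (2, 0, 0, 0, 0, 0))


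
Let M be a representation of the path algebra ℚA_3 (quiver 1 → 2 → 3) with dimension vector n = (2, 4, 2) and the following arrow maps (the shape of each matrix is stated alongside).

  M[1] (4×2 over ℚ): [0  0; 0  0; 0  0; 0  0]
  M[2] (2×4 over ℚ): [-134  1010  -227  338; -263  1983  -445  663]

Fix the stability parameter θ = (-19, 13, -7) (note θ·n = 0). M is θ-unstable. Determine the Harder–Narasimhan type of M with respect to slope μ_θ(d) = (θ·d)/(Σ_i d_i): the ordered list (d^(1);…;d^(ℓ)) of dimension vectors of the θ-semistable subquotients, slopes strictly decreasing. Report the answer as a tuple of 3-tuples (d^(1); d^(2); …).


Interval decomposition of M: I[1,1]^2, I[2,2]^2, I[2,3]^2.
HN type (ℓ=3): μ^(1)=13; μ^(2)=3; μ^(3)=-19

((0, 2, 0); (0, 2, 2); (2, 0, 0))


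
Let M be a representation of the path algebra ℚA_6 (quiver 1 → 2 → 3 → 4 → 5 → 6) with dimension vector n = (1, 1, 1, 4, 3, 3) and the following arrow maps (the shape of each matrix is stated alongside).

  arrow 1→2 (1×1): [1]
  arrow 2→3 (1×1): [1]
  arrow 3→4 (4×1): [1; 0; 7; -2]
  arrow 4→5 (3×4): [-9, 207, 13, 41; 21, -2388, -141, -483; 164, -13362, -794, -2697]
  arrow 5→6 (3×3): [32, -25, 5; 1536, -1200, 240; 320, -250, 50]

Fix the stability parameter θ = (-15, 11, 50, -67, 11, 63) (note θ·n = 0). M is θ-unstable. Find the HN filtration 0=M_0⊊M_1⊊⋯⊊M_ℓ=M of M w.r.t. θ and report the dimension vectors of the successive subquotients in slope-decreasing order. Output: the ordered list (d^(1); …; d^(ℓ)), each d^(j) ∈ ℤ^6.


Barcode: M ≅ I[1,4], I[4,5]^2, I[4,6], I[6,6]^2. HN layers by μ_θ (5 steps, strictly decreasing):
  μ^(1)=63; μ^(2)=11; μ^(3)=-2; μ^(4)=-15; μ^(5)=-67

((0, 0, 0, 0, 0, 3); (0, 0, 0, 0, 3, 0); (0, 1, 1, 1, 0, 0); (1, 0, 0, 0, 0, 0); (0, 0, 0, 3, 0, 0))


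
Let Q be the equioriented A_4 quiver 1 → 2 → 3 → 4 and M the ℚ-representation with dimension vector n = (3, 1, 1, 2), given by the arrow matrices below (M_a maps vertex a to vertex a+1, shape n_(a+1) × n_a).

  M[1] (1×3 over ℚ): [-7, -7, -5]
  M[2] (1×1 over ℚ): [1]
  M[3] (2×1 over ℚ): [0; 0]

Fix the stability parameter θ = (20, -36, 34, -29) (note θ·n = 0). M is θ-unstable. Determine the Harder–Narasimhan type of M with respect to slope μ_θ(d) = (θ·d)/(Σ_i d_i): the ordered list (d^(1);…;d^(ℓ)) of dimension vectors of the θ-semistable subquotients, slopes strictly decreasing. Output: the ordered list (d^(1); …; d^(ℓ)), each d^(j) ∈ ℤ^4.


Via rank(M_{q-1}∘⋯∘M_p): M ≅ I[1,1]^2, I[1,3], I[4,4]^2.
μ_θ-semistable layers: μ^(1)=34; μ^(2)=20; μ^(3)=-8; μ^(4)=-29

((0, 0, 1, 0); (2, 0, 0, 0); (1, 1, 0, 0); (0, 0, 0, 2))


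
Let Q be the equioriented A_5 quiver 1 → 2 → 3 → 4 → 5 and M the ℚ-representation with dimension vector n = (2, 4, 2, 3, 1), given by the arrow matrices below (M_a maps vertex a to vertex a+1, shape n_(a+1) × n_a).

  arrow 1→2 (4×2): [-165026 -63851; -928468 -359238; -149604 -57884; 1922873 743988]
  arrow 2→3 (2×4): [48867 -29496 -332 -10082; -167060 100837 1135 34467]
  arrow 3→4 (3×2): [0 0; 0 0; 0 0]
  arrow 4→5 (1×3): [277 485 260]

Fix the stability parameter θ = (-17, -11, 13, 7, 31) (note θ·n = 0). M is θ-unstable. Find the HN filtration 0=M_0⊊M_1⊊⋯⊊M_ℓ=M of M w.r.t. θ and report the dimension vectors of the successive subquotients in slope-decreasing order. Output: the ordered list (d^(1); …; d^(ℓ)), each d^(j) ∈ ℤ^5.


Interval decomposition of M: I[1,3]^2, I[2,2]^2, I[4,4]^2, I[4,5].
HN type (ℓ=5): μ^(1)=31; μ^(2)=13; μ^(3)=7; μ^(4)=-11; μ^(5)=-17

((0, 0, 0, 0, 1); (0, 0, 2, 0, 0); (0, 0, 0, 3, 0); (0, 4, 0, 0, 0); (2, 0, 0, 0, 0))


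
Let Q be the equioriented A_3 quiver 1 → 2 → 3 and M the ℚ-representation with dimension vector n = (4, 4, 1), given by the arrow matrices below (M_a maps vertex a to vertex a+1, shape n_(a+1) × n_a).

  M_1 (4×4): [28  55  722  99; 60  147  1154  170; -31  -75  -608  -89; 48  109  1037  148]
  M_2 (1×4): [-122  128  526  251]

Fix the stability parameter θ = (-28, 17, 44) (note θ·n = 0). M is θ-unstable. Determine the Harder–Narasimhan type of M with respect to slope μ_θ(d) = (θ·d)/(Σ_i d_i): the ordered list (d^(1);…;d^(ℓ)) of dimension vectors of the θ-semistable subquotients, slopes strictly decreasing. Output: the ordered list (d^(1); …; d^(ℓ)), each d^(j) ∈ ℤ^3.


Via rank(M_{q-1}∘⋯∘M_p): M ≅ I[1,2]^3, I[1,3].
μ_θ-semistable layers: μ^(1)=44; μ^(2)=17; μ^(3)=-28

((0, 0, 1); (0, 4, 0); (4, 0, 0))


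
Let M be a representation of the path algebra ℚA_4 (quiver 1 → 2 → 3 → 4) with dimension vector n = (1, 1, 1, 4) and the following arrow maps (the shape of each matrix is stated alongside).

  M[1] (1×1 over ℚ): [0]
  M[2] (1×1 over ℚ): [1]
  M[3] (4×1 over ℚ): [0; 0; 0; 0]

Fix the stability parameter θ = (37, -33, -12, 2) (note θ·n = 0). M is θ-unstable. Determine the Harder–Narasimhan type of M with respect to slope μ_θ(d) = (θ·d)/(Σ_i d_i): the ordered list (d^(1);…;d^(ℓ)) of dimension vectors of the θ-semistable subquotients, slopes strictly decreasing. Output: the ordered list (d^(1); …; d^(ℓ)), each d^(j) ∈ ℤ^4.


Interval decomposition of M: I[1,1], I[2,3], I[4,4]^4.
HN type (ℓ=4): μ^(1)=37; μ^(2)=2; μ^(3)=-12; μ^(4)=-33

((1, 0, 0, 0); (0, 0, 0, 4); (0, 0, 1, 0); (0, 1, 0, 0))


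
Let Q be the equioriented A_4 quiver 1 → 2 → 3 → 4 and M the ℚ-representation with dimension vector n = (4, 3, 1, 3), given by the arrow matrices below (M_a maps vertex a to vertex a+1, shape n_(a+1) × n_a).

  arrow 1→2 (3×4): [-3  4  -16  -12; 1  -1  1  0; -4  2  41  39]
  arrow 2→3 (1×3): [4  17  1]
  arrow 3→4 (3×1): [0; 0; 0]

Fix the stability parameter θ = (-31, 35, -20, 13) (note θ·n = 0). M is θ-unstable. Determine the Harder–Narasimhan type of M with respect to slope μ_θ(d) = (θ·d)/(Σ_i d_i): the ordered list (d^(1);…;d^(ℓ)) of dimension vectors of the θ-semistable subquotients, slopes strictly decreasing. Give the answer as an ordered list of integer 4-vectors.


Barcode: M ≅ I[1,1], I[1,2]^2, I[1,3], I[4,4]^3. HN layers by μ_θ (4 steps, strictly decreasing):
  μ^(1)=35; μ^(2)=13; μ^(3)=15/2; μ^(4)=-31

((0, 2, 0, 0); (0, 0, 0, 3); (0, 1, 1, 0); (4, 0, 0, 0))


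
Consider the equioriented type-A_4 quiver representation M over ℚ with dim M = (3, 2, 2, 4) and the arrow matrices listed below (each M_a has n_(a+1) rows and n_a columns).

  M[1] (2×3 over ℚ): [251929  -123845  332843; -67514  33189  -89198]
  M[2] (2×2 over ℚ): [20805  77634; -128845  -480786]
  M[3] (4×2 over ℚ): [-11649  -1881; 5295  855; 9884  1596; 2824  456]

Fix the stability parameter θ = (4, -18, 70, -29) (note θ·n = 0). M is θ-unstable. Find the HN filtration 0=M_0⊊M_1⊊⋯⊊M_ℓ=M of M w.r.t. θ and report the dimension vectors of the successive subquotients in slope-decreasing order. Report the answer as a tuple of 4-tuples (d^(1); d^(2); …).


Via rank(M_{q-1}∘⋯∘M_p): M ≅ I[1,1], I[1,2], I[1,3], I[3,4], I[4,4]^3.
μ_θ-semistable layers: μ^(1)=70; μ^(2)=41/2; μ^(3)=4; μ^(4)=-7; μ^(5)=-29

((0, 0, 1, 0); (0, 0, 1, 1); (1, 0, 0, 0); (2, 2, 0, 0); (0, 0, 0, 3))


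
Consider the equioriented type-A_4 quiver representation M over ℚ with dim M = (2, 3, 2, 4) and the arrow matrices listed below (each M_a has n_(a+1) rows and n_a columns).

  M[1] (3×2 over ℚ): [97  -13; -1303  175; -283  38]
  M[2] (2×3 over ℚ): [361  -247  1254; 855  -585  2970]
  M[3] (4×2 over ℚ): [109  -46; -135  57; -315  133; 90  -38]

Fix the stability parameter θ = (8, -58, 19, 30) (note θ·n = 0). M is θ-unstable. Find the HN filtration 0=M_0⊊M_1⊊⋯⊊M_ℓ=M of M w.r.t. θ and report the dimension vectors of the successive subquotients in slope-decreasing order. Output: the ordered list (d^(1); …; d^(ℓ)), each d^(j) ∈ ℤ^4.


Barcode: M ≅ I[1,2], I[1,4], I[2,2], I[3,4], I[4,4]^2. HN layers by μ_θ (4 steps, strictly decreasing):
  μ^(1)=30; μ^(2)=19; μ^(3)=-25; μ^(4)=-58

((0, 0, 0, 4); (0, 0, 2, 0); (2, 2, 0, 0); (0, 1, 0, 0))


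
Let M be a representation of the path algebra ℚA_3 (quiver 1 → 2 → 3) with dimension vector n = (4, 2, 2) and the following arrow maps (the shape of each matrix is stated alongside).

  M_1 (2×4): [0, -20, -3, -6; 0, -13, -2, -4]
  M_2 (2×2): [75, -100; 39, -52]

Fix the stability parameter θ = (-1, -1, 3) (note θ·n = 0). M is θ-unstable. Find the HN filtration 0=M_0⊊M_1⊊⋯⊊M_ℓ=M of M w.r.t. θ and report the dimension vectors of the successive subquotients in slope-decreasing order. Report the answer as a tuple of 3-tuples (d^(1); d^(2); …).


Barcode: M ≅ I[1,1]^2, I[1,2], I[1,3], I[3,3]. HN layers by μ_θ (2 steps, strictly decreasing):
  μ^(1)=3; μ^(2)=-1

((0, 0, 2); (4, 2, 0))


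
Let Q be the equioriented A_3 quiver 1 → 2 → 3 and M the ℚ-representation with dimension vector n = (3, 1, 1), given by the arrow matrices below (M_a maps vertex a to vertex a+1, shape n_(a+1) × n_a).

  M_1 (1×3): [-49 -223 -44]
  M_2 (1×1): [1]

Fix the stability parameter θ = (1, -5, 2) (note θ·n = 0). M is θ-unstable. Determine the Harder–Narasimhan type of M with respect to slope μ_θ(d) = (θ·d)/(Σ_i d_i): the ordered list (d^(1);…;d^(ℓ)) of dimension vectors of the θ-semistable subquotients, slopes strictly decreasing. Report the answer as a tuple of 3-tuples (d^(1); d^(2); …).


Via rank(M_{q-1}∘⋯∘M_p): M ≅ I[1,1]^2, I[1,3].
μ_θ-semistable layers: μ^(1)=2; μ^(2)=1; μ^(3)=-2

((0, 0, 1); (2, 0, 0); (1, 1, 0))


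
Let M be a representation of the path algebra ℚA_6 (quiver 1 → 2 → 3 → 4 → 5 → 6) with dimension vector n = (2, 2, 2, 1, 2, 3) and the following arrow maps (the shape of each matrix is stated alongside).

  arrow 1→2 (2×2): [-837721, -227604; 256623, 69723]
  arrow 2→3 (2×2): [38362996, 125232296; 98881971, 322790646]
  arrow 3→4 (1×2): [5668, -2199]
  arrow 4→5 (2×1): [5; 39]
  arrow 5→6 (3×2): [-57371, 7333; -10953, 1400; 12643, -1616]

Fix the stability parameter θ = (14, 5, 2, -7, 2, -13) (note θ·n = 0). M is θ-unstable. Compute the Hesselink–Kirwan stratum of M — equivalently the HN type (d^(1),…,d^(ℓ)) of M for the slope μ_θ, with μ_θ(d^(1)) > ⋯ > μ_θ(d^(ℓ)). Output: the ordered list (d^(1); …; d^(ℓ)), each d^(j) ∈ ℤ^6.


Barcode: M ≅ I[1,2], I[1,6], I[3,3], I[5,6], I[6,6]. HN layers by μ_θ (5 steps, strictly decreasing):
  μ^(1)=19/2; μ^(2)=2; μ^(3)=1/2; μ^(4)=-11/2; μ^(5)=-13

((1, 1, 0, 0, 0, 0); (0, 0, 1, 0, 0, 0); (1, 1, 1, 1, 1, 1); (0, 0, 0, 0, 1, 1); (0, 0, 0, 0, 0, 1))


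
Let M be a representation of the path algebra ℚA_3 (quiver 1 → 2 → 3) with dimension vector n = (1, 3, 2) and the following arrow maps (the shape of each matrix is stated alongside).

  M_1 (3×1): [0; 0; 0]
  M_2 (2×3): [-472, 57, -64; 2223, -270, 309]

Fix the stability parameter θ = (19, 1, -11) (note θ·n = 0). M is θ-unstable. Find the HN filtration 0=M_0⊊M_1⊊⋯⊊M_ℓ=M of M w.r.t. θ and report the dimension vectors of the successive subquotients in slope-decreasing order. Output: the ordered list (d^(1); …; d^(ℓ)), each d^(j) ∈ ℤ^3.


Via rank(M_{q-1}∘⋯∘M_p): M ≅ I[1,1], I[2,2], I[2,3]^2.
μ_θ-semistable layers: μ^(1)=19; μ^(2)=1; μ^(3)=-5

((1, 0, 0); (0, 1, 0); (0, 2, 2))


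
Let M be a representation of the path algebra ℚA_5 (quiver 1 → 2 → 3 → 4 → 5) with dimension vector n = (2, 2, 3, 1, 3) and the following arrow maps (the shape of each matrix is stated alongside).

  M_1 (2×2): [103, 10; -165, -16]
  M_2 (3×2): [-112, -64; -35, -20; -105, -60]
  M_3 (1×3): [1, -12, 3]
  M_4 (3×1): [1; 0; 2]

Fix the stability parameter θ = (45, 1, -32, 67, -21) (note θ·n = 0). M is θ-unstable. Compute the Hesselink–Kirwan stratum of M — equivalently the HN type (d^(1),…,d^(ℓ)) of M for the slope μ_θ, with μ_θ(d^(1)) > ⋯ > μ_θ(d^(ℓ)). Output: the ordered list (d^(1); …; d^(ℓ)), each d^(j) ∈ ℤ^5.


Interval decomposition of M: I[1,2], I[1,5], I[3,3]^2, I[5,5]^2.
HN type (ℓ=4): μ^(1)=23; μ^(2)=14/3; μ^(3)=-21; μ^(4)=-32

((1, 1, 0, 1, 1); (1, 1, 1, 0, 0); (0, 0, 0, 0, 2); (0, 0, 2, 0, 0))


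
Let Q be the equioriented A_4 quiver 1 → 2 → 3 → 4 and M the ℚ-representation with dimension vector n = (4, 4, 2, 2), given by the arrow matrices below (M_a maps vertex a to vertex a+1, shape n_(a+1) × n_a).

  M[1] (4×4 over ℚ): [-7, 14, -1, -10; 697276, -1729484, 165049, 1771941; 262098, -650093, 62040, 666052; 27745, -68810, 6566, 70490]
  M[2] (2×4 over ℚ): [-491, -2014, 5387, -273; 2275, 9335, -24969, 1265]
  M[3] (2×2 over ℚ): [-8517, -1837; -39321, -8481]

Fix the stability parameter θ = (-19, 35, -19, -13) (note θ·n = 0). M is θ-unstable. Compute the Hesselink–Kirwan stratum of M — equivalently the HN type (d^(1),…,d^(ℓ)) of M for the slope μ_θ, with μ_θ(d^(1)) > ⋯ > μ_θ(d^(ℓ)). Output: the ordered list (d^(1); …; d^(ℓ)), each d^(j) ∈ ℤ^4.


Barcode: M ≅ I[1,2]^2, I[1,3], I[1,4], I[4,4]. HN layers by μ_θ (5 steps, strictly decreasing):
  μ^(1)=35; μ^(2)=8; μ^(3)=1; μ^(4)=-13; μ^(5)=-19

((0, 2, 0, 0); (0, 1, 1, 0); (0, 1, 1, 1); (0, 0, 0, 1); (4, 0, 0, 0))


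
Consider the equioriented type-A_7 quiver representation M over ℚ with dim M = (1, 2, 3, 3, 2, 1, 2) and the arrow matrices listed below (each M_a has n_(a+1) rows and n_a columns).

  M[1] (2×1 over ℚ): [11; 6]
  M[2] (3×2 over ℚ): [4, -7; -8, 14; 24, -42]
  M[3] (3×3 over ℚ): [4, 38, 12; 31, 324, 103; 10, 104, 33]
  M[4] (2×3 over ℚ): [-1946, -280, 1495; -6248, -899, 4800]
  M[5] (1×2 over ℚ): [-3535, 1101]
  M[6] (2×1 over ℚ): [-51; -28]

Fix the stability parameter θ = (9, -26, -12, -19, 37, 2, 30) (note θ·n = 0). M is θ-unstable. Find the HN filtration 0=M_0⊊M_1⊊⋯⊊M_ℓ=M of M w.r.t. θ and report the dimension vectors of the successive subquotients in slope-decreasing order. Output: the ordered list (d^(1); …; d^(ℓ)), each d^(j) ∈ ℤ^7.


Barcode: M ≅ I[1,7], I[2,2], I[3,4], I[3,5], I[7,7]. HN layers by μ_θ (6 steps, strictly decreasing):
  μ^(1)=37; μ^(2)=30; μ^(3)=39/2; μ^(4)=-12; μ^(5)=-31/2; μ^(6)=-26

((0, 0, 0, 0, 1, 0, 0); (0, 0, 0, 0, 0, 0, 2); (0, 0, 0, 0, 1, 1, 0); (1, 1, 1, 1, 0, 0, 0); (0, 0, 2, 2, 0, 0, 0); (0, 1, 0, 0, 0, 0, 0))


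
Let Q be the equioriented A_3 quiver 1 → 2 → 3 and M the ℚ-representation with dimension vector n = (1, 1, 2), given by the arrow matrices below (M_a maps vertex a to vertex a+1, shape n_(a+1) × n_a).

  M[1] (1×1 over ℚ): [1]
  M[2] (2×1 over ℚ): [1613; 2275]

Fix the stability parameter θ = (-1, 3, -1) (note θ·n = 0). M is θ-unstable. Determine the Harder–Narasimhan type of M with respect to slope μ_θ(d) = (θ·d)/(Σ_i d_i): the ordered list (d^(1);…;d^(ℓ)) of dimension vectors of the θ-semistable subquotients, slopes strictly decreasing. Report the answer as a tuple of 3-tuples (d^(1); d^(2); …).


Via rank(M_{q-1}∘⋯∘M_p): M ≅ I[1,3], I[3,3].
μ_θ-semistable layers: μ^(1)=1; μ^(2)=-1

((0, 1, 1); (1, 0, 1))


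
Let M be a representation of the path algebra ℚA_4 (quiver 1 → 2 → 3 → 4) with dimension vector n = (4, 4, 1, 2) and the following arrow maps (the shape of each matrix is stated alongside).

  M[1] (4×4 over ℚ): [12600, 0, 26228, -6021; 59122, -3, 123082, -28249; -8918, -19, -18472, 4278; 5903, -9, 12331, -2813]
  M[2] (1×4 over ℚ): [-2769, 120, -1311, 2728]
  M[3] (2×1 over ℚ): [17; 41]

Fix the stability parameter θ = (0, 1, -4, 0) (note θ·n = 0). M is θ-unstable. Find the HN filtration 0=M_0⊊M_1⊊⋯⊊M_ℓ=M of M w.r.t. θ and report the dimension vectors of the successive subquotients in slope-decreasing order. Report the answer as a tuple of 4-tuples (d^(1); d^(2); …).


Barcode: M ≅ I[1,2]^3, I[1,4], I[4,4]. HN layers by μ_θ (3 steps, strictly decreasing):
  μ^(1)=1; μ^(2)=0; μ^(3)=-1

((0, 3, 0, 0); (3, 0, 0, 2); (1, 1, 1, 0))


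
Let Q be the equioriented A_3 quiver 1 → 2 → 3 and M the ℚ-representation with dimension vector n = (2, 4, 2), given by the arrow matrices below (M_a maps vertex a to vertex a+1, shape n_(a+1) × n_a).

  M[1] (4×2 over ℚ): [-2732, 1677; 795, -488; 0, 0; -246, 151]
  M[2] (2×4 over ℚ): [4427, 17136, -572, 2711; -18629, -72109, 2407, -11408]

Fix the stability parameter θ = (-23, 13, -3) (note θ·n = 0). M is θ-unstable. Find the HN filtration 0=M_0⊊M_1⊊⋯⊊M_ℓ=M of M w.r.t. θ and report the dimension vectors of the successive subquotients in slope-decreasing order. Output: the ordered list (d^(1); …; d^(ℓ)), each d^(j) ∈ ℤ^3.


Barcode: M ≅ I[1,3]^2, I[2,2]^2. HN layers by μ_θ (3 steps, strictly decreasing):
  μ^(1)=13; μ^(2)=5; μ^(3)=-23

((0, 2, 0); (0, 2, 2); (2, 0, 0))


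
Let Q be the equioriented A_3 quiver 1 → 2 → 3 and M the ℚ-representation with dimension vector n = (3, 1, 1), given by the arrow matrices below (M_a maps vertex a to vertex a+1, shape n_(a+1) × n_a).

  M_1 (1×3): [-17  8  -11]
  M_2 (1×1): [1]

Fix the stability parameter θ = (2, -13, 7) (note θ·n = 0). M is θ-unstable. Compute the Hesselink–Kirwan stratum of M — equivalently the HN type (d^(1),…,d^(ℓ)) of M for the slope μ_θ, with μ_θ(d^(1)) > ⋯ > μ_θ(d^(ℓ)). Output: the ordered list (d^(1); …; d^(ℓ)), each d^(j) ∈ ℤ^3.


Interval decomposition of M: I[1,1]^2, I[1,3].
HN type (ℓ=3): μ^(1)=7; μ^(2)=2; μ^(3)=-11/2

((0, 0, 1); (2, 0, 0); (1, 1, 0))


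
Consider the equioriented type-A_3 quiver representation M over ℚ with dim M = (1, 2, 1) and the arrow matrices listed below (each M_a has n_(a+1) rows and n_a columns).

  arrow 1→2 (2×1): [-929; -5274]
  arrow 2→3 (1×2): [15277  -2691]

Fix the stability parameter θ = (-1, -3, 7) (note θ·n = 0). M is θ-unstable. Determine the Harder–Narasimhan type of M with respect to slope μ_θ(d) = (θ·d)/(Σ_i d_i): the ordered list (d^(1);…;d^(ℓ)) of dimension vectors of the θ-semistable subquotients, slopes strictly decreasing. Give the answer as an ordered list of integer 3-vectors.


Barcode: M ≅ I[1,3], I[2,2]. HN layers by μ_θ (3 steps, strictly decreasing):
  μ^(1)=7; μ^(2)=-2; μ^(3)=-3

((0, 0, 1); (1, 1, 0); (0, 1, 0))


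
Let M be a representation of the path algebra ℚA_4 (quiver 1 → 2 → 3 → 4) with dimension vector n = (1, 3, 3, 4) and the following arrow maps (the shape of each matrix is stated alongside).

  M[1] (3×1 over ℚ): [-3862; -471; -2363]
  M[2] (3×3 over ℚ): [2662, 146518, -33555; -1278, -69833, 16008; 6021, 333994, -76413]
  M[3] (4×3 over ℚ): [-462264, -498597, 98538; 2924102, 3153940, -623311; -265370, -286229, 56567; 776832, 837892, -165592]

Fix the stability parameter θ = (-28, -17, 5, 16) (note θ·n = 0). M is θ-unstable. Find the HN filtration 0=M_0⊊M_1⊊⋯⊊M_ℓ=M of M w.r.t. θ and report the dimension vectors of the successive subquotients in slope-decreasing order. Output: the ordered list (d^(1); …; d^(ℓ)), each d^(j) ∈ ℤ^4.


Via rank(M_{q-1}∘⋯∘M_p): M ≅ I[1,4], I[2,3], I[2,4], I[4,4]^2.
μ_θ-semistable layers: μ^(1)=16; μ^(2)=5; μ^(3)=-17; μ^(4)=-28

((0, 0, 0, 4); (0, 0, 3, 0); (0, 3, 0, 0); (1, 0, 0, 0))
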